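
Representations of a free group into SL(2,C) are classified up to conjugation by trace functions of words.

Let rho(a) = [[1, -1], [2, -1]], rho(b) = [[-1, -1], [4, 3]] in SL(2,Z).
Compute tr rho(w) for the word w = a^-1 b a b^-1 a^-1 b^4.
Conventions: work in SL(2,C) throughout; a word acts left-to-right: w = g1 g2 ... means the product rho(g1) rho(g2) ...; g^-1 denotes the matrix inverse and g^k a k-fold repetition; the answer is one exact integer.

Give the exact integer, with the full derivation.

rho(a^-1) = [[-1, 1], [-2, 1]]
... * rho(b) = [[-1, -1], [4, 3]]  ->  [[5, 4], [6, 5]]
... * rho(a) = [[1, -1], [2, -1]]  ->  [[13, -9], [16, -11]]
... * rho(b^-1) = [[3, 1], [-4, -1]]  ->  [[75, 22], [92, 27]]
... * rho(a^-1) = [[-1, 1], [-2, 1]]  ->  [[-119, 97], [-146, 119]]
... * rho(b) = [[-1, -1], [4, 3]]  ->  [[507, 410], [622, 503]]
... * rho(b) = [[-1, -1], [4, 3]]  ->  [[1133, 723], [1390, 887]]
... * rho(b) = [[-1, -1], [4, 3]]  ->  [[1759, 1036], [2158, 1271]]
... * rho(b) = [[-1, -1], [4, 3]]  ->  [[2385, 1349], [2926, 1655]]
tr = 2385 + 1655 = 4040

4040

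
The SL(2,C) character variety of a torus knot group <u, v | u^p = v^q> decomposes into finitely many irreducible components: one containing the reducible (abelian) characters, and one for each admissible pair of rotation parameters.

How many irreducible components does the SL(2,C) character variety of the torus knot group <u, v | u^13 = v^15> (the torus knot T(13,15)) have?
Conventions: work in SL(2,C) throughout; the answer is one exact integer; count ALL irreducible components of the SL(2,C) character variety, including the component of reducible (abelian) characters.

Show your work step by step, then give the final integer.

85

In the torus knot group T(13,15), u^13 = v^15 is central, so an irreducible representation sends it to +I or -I (Schur).
So on each irreducible component the traces are pinned: tr(u) = 2*cos(pi*alpha/13) with 1 <= alpha <= 12, tr(v) = 2*cos(pi*beta/15) with 1 <= beta <= 14.
u^13 = (-1)^alpha I and v^15 = (-1)^beta I must agree, so alpha and beta have equal parity.
count pairs: odd alpha (6 choices) x odd beta (7), plus even alpha (6) x even beta (7): 6*7 + 6*7 = 84.
That is 84 components of irreducible characters, and with the reducible (abelian) component the total is 85.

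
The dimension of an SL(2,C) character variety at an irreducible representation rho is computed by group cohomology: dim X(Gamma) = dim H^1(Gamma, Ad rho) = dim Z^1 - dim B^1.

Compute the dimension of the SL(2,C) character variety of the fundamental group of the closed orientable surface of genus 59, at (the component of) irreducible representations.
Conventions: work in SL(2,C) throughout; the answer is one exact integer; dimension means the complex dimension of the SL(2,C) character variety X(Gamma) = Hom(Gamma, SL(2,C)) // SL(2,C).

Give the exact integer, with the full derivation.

348

The genus-59 surface group: 2g = 118 generators, one relator prod [a_i, b_i].
Unconstrained cocycle data is one sl_2 vector per generator (354 dimensions), cut by the relator condition d_2(z) = 0.
d_2 is surjective at irreducible rho (its cokernel H^2 is dual to H^0 = 0), so dim Z^1 = 354 - 3 = 351.
dim B^1 = 3 (coboundaries, injective at irreducible rho).
dim H^1 = 351 - 3 = 348 = dim X.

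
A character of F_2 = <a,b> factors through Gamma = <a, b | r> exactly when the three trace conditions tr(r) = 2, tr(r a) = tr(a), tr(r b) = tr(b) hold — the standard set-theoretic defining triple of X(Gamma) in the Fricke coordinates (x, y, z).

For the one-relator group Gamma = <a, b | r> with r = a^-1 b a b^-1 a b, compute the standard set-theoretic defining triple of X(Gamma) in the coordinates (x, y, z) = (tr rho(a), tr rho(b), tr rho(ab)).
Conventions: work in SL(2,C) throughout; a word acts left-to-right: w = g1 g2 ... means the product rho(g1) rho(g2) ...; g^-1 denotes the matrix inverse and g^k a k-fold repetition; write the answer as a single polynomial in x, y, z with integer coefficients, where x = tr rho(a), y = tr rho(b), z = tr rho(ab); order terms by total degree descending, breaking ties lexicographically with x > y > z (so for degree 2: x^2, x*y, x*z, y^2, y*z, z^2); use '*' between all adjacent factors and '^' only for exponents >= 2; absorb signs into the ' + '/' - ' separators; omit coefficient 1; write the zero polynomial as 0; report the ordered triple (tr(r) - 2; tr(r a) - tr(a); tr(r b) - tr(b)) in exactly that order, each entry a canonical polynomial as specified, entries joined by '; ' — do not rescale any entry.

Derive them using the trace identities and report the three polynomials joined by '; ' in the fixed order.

tr(b^2 a) = tr(b)*tr(a b) - tr(a)   [square of b] = y*z - x
tr(b^2) = tr(b)*tr(b) - tr(1)   [square of b] = y^2 - 2
tr(a b^2 a) = tr(a)*tr(b^2 a) - tr(b^2)   [square of a] = x*y*z - x^2 - y^2 + 2
tr(a b a b) = tr(b a)*tr(b a) - tr(1)   [split at a repeated b] = z^2 - 2
tr(a b a) = tr(a)*tr(b a) - tr(b)   [square of a] = x*z - y
tr(a b^2 a b) = tr(b)*tr(a b a b) - tr(a b a)   [square of b] = y*z^2 - x*z - y
tr(b a b^-1 a b) = tr(a b^2 a)*tr(b) - tr(a b^2 a b)   [inverse elimination on b] = x*y^2*z - x^2*y - y^3 - y*z^2 + x*z + 3*y
next, tr(a b a b a) = tr(a)*tr(b a b a) - tr(b a b)   [square of a] = x*z^2 - y*z - x
tr(a b a b a b) = tr(a b a b)*tr(a b) - tr(b a)   [split at a repeated a] = z^3 - 3*z
tr(b a b^-1 a b a) = tr(a b a b a)*tr(b) - tr(a b a b a b)   [inverse elimination on b] = x*y*z^2 - y^2*z - z^3 - x*y + 3*z
tr(a^-1 b a b^-1 a b) = tr(b a b^-1 a b)*tr(a) - tr(b a b^-1 a b a)   [inverse elimination on a] = x^2*y^2*z - x^3*y - x*y^3 - 2*x*y*z^2 + x^2*z + y^2*z + z^3 + 4*x*y - 3*z
next, tr(b^3 a) = tr(b)*tr(b a b) - tr(b a) = y^2*z - x*y - z
tr(b^3) = tr(b)*tr(b^2) - tr(b) = y^3 - 3*y
tr(a b^3 a) = tr(a)*tr(b^3 a) - tr(b^3) = x*y^2*z - x^2*y - y^3 - x*z + 3*y
tr(a b^3 a b) = tr(b)*tr(b a b a b) - tr(b a b a) = y^2*z^2 - x*y*z - y^2 - z^2 + 2
tr(b a b^-1 a b^2) = tr(a b^3 a)*tr(b) - tr(a b^3 a b) = x*y^3*z - x^2*y^2 - y^4 - y^2*z^2 + 4*y^2 + z^2 - 2
and tr(a b^2 a b a) = tr(a)*tr(b^2 a b a) - tr(b^2 a b) = x*y*z^2 - x^2*z - y^2*z + z
tr(a b^2 a b a b) = tr(b)*tr(a b a b a b) - tr(a b a b a) = y*z^3 - x*z^2 - 2*y*z + x
tr(b a b^-1 a b^2 a) = tr(a b^2 a b a)*tr(b) - tr(a b^2 a b a b) = x*y^2*z^2 - x^2*y*z - y^3*z - y*z^3 + x*z^2 + 3*y*z - x
tr(a^-1 b a b^-1 a b^2) = tr(b a b^-1 a b^2)*tr(a) - tr(b a b^-1 a b^2 a) = x^2*y^3*z - x^3*y^2 - x*y^4 - 2*x*y^2*z^2 + x^2*y*z + y^3*z + y*z^3 + 4*x*y^2 - 3*y*z - x
assemble the triple (tr(r) - 2; tr(r a) - x; tr(r b) - y)

x^2*y^2*z - x^3*y - x*y^3 - 2*x*y*z^2 + x^2*z + y^2*z + z^3 + 4*x*y - 3*z - 2; x*y^2*z - x^2*y - y^3 - y*z^2 + x*z - x + 3*y; x^2*y^3*z - x^3*y^2 - x*y^4 - 2*x*y^2*z^2 + x^2*y*z + y^3*z + y*z^3 + 4*x*y^2 - 3*y*z - x - y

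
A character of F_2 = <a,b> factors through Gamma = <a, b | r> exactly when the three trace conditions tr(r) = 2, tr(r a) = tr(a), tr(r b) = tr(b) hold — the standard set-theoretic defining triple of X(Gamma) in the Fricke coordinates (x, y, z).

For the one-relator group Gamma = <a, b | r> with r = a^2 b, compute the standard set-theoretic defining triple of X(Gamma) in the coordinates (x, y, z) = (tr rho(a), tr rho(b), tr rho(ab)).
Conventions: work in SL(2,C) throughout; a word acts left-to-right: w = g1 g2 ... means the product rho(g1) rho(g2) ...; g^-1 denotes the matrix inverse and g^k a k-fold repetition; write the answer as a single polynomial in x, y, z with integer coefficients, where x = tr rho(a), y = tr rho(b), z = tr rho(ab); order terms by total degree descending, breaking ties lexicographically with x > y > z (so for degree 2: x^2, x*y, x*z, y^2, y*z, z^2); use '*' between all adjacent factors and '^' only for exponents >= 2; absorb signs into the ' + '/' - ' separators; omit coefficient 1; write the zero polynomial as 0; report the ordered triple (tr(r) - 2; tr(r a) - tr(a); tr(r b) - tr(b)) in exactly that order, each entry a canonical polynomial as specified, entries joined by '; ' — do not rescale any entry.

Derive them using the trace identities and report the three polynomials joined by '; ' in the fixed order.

x*z - y - 2; x^2*z - x*y - x - z; x*y*z - x^2 - y^2 - y + 2

next, tr(a^2 b) = tr(a)*tr(b a) - tr(b)  (reduce the a square) = x*z - y
and tr(a^2 b a) = tr(a)*tr(a b a) - tr(a b)   [square of a] = x^2*z - x*y - z
tr(b^2 a) = tr(b)*tr(a b) - tr(a)  (reduce the b square) = y*z - x
and tr(b^2) = tr(b)*tr(b) - tr(1)  (reduce the b square) = y^2 - 2
next, tr(a^2 b^2) = tr(a)*tr(b^2 a) - tr(b^2)  (reduce the a square) = x*y*z - x^2 - y^2 + 2
assemble the triple (tr(r) - 2; tr(r a) - x; tr(r b) - y)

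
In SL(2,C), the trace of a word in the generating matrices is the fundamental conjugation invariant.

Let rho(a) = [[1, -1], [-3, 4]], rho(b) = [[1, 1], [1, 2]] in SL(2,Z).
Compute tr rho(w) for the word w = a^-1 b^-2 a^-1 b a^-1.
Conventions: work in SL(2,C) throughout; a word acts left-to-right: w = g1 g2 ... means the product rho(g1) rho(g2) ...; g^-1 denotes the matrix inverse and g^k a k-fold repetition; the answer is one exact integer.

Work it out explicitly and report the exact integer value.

rho(a^-1) = [[4, 1], [3, 1]]
... * rho(b^-1) = [[2, -1], [-1, 1]]  ->  [[7, -3], [5, -2]]
... * rho(b^-1) = [[2, -1], [-1, 1]]  ->  [[17, -10], [12, -7]]
... * rho(a^-1) = [[4, 1], [3, 1]]  ->  [[38, 7], [27, 5]]
... * rho(b) = [[1, 1], [1, 2]]  ->  [[45, 52], [32, 37]]
... * rho(a^-1) = [[4, 1], [3, 1]]  ->  [[336, 97], [239, 69]]
tr = 336 + 69 = 405

405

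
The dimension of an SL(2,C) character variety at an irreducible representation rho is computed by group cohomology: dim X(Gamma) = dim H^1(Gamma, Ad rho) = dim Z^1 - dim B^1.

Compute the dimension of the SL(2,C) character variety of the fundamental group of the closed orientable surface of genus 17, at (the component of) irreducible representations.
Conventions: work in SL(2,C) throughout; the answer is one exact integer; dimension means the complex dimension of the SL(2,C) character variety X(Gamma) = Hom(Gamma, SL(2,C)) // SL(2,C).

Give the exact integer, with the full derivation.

96

Gamma = pi_1(Sigma_17) = < a_1, b_1, ..., a_17, b_17 | prod [a_i, b_i] > has 2g = 34 generators and 1 relator.
A cocycle assigns one sl_2 vector per generator subject to the relator condition d_2(z) = 0: dim of the unconstrained space is 3*2g = 102.
At an irreducible rho, H^2 = coker(d_2) vanishes (Poincare duality: H^2 is dual to H^0 = invariants = 0), so d_2 is surjective onto sl_2 and dim Z^1 = 102 - 3 = 99.
Coboundaries contribute dim B^1 = 3 (injective at irreducible rho).
dim X = dim H^1 = 99 - 3 = 96.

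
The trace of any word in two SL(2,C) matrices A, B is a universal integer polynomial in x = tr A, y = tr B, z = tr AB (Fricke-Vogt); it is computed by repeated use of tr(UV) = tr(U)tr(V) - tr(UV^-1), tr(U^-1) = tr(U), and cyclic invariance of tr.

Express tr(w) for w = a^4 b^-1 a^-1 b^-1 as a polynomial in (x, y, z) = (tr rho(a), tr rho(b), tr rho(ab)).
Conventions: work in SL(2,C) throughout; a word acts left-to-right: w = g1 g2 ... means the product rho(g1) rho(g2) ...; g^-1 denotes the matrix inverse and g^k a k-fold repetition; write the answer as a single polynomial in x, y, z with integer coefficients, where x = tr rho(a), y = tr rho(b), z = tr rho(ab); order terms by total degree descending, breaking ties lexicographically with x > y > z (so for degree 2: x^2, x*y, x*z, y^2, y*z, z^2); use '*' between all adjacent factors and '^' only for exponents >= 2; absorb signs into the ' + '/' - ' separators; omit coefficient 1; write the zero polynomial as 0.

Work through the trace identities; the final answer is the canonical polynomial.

trace(a^2) = trace(a)*trace(a) - trace(1) = x^2 - 2
trace(a^3) = trace(a)*trace(a^2) - trace(a) = x^3 - 3*x
trace(b a^2) = trace(a)*trace(b a) - trace(b) = x*z - y
trace(a^3 b) = trace(a)*trace(b a^2) - trace(b a) = x^2*z - x*y - z
next, trace(b^-1 a^3) = trace(a^3)*trace(b) - trace(a^3 b) = x^3*y - x^2*z - 2*x*y + z
next, trace(a^4) = trace(a)*trace(a^3) - trace(a^2) = x^4 - 4*x^2 + 2
next, trace(a^3 b a) = trace(a)*trace(b a^3) - trace(b a^2) = x^3*z - x^2*y - 2*x*z + y
and trace(a^4 b a) = trace(a)*trace(a^3 b a) - trace(a^3 b) = x^4*z - x^3*y - 3*x^2*z + 2*x*y + z
and trace(b a b a) = trace(b a)*trace(b a) - trace(1)   [split at repeated b] = z^2 - 2
next, trace(b a b) = trace(b)*trace(a b) - trace(a) = y*z - x
next, trace(a b a b a) = trace(a)*trace(b a b a) - trace(b a b) = x*z^2 - y*z - x
trace(b a b a^3) = trace(a)*trace(a b a b a) - trace(a b a b) = x^2*z^2 - x*y*z - x^2 - z^2 + 2
and trace(a^4 b a b) = trace(a)*trace(b a b a^3) - trace(b a b a^2) = x^3*z^2 - x^2*y*z - x^3 - 2*x*z^2 + y*z + 3*x
next, trace(b^-1 a^4 b a) = trace(a^4 b a)*trace(b) - trace(a^4 b a b) = x^4*y*z - x^3*y^2 - x^3*z^2 - 2*x^2*y*z + x^3 + 2*x*y^2 + 2*x*z^2 - 3*x
next, trace(a^-1 b^-1 a^4 b) = trace(b^-1 a^4 b)*trace(a) - trace(b^-1 a^4 b a) = -x^4*y*z + x^5 + x^3*y^2 + x^3*z^2 + 2*x^2*y*z - 5*x^3 - 2*x*y^2 - 2*x*z^2 + 5*x
and trace(a^4 b^-1 a^-1 b^-1) = trace(a^-1 b^-1 a^4)*trace(b) - trace(a^-1 b^-1 a^4 b) = x^4*y*z - x^5 - x^3*z^2 - 3*x^2*y*z + 5*x^3 + 2*x*z^2 + y*z - 5*x

x^4*y*z - x^5 - x^3*z^2 - 3*x^2*y*z + 5*x^3 + 2*x*z^2 + y*z - 5*x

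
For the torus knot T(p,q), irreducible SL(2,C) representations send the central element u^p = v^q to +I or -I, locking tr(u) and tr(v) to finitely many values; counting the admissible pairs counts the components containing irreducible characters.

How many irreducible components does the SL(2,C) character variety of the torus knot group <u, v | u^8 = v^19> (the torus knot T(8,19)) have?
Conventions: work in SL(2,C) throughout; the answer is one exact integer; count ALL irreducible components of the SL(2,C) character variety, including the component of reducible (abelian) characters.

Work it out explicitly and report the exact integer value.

64

Gamma = < u, v | u^8 = v^19 > (torus knot T(8,19)); the central element u^8 = v^19 acts as +I or -I in any irreducible SL(2,C) representation.
So on each irreducible component the traces are pinned: tr(u) = 2*cos(pi*alpha/8) with 1 <= alpha <= 7, tr(v) = 2*cos(pi*beta/19) with 1 <= beta <= 18.
u^8 = (-1)^alpha I and v^19 = (-1)^beta I must agree, so alpha and beta have equal parity.
Enumerate parity-matched pairs: 4*9 odd-odd plus 3*9 even-even gives 63.
components with irreducible characters: 63; plus the single component of reducible (abelian) characters: total 64.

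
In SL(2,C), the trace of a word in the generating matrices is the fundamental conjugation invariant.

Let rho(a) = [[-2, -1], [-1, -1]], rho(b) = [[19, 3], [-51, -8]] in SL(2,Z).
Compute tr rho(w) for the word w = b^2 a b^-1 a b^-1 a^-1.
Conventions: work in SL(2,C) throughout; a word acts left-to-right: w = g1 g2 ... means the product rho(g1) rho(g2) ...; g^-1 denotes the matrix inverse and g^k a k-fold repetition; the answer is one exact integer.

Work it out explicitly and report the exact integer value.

rho(b) = [[19, 3], [-51, -8]]
... * rho(b) = [[19, 3], [-51, -8]]  ->  [[208, 33], [-561, -89]]
... * rho(a) = [[-2, -1], [-1, -1]]  ->  [[-449, -241], [1211, 650]]
... * rho(b^-1) = [[-8, -3], [51, 19]]  ->  [[-8699, -3232], [23462, 8717]]
... * rho(a) = [[-2, -1], [-1, -1]]  ->  [[20630, 11931], [-55641, -32179]]
... * rho(b^-1) = [[-8, -3], [51, 19]]  ->  [[443441, 164799], [-1196001, -444478]]
... * rho(a^-1) = [[-1, 1], [1, -2]]  ->  [[-278642, 113843], [751523, -307045]]
tr = -278642 + -307045 = -585687

-585687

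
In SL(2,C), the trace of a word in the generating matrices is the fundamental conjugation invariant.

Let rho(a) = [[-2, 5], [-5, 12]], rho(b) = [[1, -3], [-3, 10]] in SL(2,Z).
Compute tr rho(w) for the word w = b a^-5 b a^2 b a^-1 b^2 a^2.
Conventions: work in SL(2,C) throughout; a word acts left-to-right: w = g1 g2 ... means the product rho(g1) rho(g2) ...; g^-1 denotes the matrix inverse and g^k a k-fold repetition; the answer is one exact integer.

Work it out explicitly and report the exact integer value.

rho(b) = [[1, -3], [-3, 10]]
... * rho(a^-1) = [[12, -5], [5, -2]]  ->  [[-3, 1], [14, -5]]
... * rho(a^-1) = [[12, -5], [5, -2]]  ->  [[-31, 13], [143, -60]]
... * rho(a^-1) = [[12, -5], [5, -2]]  ->  [[-307, 129], [1416, -595]]
... * rho(a^-1) = [[12, -5], [5, -2]]  ->  [[-3039, 1277], [14017, -5890]]
... * rho(a^-1) = [[12, -5], [5, -2]]  ->  [[-30083, 12641], [138754, -58305]]
... * rho(b) = [[1, -3], [-3, 10]]  ->  [[-68006, 216659], [313669, -999312]]
... * rho(a) = [[-2, 5], [-5, 12]]  ->  [[-947283, 2259878], [4369222, -10423399]]
... * rho(a) = [[-2, 5], [-5, 12]]  ->  [[-9404824, 22382121], [43378551, -103234678]]
... * rho(b) = [[1, -3], [-3, 10]]  ->  [[-76551187, 252035682], [353082585, -1162482433]]
... * rho(a^-1) = [[12, -5], [5, -2]]  ->  [[341564166, -121315429], [-1575421145, 559551941]]
... * rho(b) = [[1, -3], [-3, 10]]  ->  [[705510453, -2237846788], [-3254076968, 10321782845]]
... * rho(b) = [[1, -3], [-3, 10]]  ->  [[7419050817, -24494999239], [-34219425503, 112980059354]]
... * rho(a) = [[-2, 5], [-5, 12]]  ->  [[107636894561, -256844736783], [-496461445764, 1184663584733]]
... * rho(a) = [[-2, 5], [-5, 12]]  ->  [[1068949894793, -2543952368591], [-4930395032137, 11733655787976]]
tr = 1068949894793 + 11733655787976 = 12802605682769

12802605682769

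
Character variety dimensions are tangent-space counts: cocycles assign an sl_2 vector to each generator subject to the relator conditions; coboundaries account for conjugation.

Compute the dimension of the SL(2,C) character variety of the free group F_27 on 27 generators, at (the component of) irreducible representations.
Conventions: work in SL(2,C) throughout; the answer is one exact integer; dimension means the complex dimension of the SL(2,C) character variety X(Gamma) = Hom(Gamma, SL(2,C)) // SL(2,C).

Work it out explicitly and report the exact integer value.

78

Gamma = F_27 has 27 generators and no relators.
Z^1(Gamma, Ad rho) = (sl_2)^27: a cocycle is a free choice of one sl_2 vector per generator, so dim Z^1 = 3*27 = 81.
dim B^1 = 3: the coboundary map is injective because an irreducible image has centralizer 0 in sl_2.
Therefore dim X = 81 - 3 = 78.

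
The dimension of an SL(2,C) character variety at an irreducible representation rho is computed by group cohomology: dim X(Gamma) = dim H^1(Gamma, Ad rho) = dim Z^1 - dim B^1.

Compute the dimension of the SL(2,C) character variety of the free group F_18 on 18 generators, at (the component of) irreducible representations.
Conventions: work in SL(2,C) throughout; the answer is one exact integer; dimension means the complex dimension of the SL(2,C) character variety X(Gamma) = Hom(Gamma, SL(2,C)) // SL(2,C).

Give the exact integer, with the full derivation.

51

Gamma = F_18 has 18 generators and no relators.
Z^1(Gamma, Ad rho) = (sl_2)^18: a cocycle is a free choice of one sl_2 vector per generator, so dim Z^1 = 3*18 = 54.
Irreducibility makes the coboundary map sl_2 -> Z^1 injective (trivial centralizer), so dim B^1 = 3.
Therefore dim X = 54 - 3 = 51.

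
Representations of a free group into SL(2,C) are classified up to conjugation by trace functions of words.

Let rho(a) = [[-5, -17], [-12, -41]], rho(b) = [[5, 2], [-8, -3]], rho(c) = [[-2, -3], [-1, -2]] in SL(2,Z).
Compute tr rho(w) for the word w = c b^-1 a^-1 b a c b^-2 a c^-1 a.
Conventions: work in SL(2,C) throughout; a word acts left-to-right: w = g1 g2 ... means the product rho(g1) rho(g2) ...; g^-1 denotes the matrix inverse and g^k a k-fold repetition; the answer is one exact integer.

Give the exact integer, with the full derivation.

rho(c) = [[-2, -3], [-1, -2]]
... * rho(b^-1) = [[-3, -2], [8, 5]]  ->  [[-18, -11], [-13, -8]]
... * rho(a^-1) = [[-41, 17], [12, -5]]  ->  [[606, -251], [437, -181]]
... * rho(b) = [[5, 2], [-8, -3]]  ->  [[5038, 1965], [3633, 1417]]
... * rho(a) = [[-5, -17], [-12, -41]]  ->  [[-48770, -166211], [-35169, -119858]]
... * rho(c) = [[-2, -3], [-1, -2]]  ->  [[263751, 478732], [190196, 345223]]
... * rho(b^-1) = [[-3, -2], [8, 5]]  ->  [[3038603, 1866158], [2191196, 1345723]]
... * rho(b^-1) = [[-3, -2], [8, 5]]  ->  [[5813455, 3253584], [4192196, 2346223]]
... * rho(a) = [[-5, -17], [-12, -41]]  ->  [[-68110283, -232225679], [-49115656, -167462475]]
... * rho(c^-1) = [[-2, 3], [1, -2]]  ->  [[-96005113, 260120509], [-69231163, 187577982]]
... * rho(a) = [[-5, -17], [-12, -41]]  ->  [[-2641420543, -9032853948], [-1904779969, -6513767491]]
tr = -2641420543 + -6513767491 = -9155188034

-9155188034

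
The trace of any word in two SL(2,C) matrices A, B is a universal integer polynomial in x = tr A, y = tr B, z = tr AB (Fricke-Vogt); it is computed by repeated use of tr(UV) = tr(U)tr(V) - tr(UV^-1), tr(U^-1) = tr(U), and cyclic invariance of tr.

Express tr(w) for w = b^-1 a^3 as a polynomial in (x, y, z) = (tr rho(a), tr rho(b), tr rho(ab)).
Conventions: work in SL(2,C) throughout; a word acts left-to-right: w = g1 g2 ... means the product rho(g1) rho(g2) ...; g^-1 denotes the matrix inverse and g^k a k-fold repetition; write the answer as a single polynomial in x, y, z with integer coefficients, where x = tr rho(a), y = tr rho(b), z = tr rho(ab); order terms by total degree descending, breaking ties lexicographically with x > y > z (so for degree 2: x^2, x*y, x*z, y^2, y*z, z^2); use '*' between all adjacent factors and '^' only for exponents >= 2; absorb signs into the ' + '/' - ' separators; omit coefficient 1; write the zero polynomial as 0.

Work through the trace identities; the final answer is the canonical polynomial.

x^3*y - x^2*z - 2*x*y + z

trace(a^2) = trace(a)*trace(a) - trace(1) = x^2 - 2
trace(a^3) = trace(a)*trace(a^2) - trace(a) = x^3 - 3*x
use: trace(a b a) = trace(a)*trace(b a) - trace(b) = x*z - y
apply: trace(a^3 b) = trace(a)*trace(a b a) - trace(a b) = x^2*z - x*y - z
trace(b^-1 a^3) = trace(a^3)*trace(b) - trace(a^3 b) = x^3*y - x^2*z - 2*x*y + z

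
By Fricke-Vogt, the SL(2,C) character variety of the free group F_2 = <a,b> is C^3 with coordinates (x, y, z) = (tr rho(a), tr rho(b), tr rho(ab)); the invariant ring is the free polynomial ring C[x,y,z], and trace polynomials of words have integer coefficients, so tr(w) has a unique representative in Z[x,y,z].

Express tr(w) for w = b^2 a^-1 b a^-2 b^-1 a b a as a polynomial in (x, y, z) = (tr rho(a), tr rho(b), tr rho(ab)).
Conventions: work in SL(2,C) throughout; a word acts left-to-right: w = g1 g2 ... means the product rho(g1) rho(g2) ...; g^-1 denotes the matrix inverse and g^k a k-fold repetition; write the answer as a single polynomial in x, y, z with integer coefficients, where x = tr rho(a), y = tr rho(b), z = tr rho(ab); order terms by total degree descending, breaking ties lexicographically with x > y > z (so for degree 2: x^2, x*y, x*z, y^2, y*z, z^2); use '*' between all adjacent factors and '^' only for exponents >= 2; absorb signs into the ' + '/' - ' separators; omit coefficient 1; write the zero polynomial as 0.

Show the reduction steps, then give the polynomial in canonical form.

-x^3*y^3*z^2 + x^4*y^2*z + x^2*y^4*z + 2*x^2*y^2*z^3 - x^3*y*z^2 - x*y^3*z^2 - x*y*z^4 - 3*x^2*y^2*z - x^3*y + 3*x*y*z^2 - y^2*z + 2*x*y + z

tr(a b^2) = tr(b) tr(a b) - tr(a)  (reduce the b square) = y*z - x
use: tr(b a b^2) = tr(b) tr(a b^2) - tr(a b)  (reduce the b square) = y^2*z - x*y - z
use: tr(b a b a) = tr(b a) tr(b a) - tr(1)  (split on b) = z^2 - 2
tr(a^2 b a b) = tr(a) tr(b a b a) - tr(b a b)  (reduce the a square) = x*z^2 - y*z - x
apply: tr(b a^2) = tr(a) tr(b a) - tr(b)  (reduce the a square) = x*z - y
tr(a^2 b a) = tr(a) tr(b a^2) - tr(b a)  (reduce the a square) = x^2*z - x*y - z
tr(a^2 b a b^2) = tr(b) tr(a^2 b a b) - tr(a^2 b a)  (reduce the b square) = x*y*z^2 - x^2*z - y^2*z + z
use: tr(b a^2 b a b^2) = tr(b) tr(a^2 b a b^2) - tr(a^2 b a b)  (reduce the b square) = x*y^2*z^2 - x^2*y*z - y^3*z - x*z^2 + 2*y*z + x
tr(a b a b a b) = tr(a b) tr(a b a b) - tr(a^-1 b^-1)  (split on a) = z^3 - 3*z
use: tr(b a b^2 a b a) = tr(b) tr(a b a b a b) - tr(a b a b a)  (reduce the b square) = y*z^3 - x*z^2 - 2*y*z + x
tr(a b^2 a b) = tr(b) tr(a b a b) - tr(a b a)  (reduce the b square) = y*z^2 - x*z - y
tr(a^2) = tr(a) tr(a) - tr(1)  (reduce the a square) = x^2 - 2
apply: tr(a b^2 a) = tr(b) tr(a^2 b) - tr(a^2)  (reduce the b square) = x*y*z - x^2 - y^2 + 2
tr(b a b^2 a b) = tr(b) tr(a b^2 a b) - tr(a b^2 a)  (reduce the b square) = y^2*z^2 - 2*x*y*z + x^2 - 2
apply: tr(b a^2 b a b^2 a) = tr(a) tr(b a b^2 a b a) - tr(b a b^2 a b)  (reduce the a square) = x*y*z^3 - x^2*z^2 - y^2*z^2 + 2
use: tr(a b a b^2 a^-1 b a) = tr(b a^2 b a b^2) tr(a) - tr(b a^2 b a b^2 a)  (eliminate a^-1) = x^2*y^2*z^2 - x^3*y*z - x*y^3*z - x*y*z^3 + y^2*z^2 + 2*x*y*z + x^2 - 2
tr(b a b a b a b^2) = tr(b) tr(b a b a b a b) - tr(b a b a b a)  (reduce the b square) = y^2*z^3 - x*y*z^2 - 2*y^2*z - z^3 + x*y + 3*z
tr(a b a b a b a b) = tr(b a b a) tr(b a b a) - tr(1)  (split on b) = z^4 - 4*z^2 + 2
tr(a b a b a b a) = tr(a) tr(b a b a b a) - tr(b a b a b)  (reduce the a square) = x*z^3 - y*z^2 - 2*x*z + y
tr(b a b a b a b^2 a) = tr(b) tr(a b a b a b a b) - tr(a b a b a b a)  (reduce the b square) = y*z^4 - x*z^3 - 3*y*z^2 + 2*x*z + y
use: tr(a b a b^2 a^-1 b a b) = tr(b a b a b a b^2) tr(a) - tr(b a b a b a b^2 a)  (eliminate a^-1) = x*y^2*z^3 - x^2*y*z^2 - y*z^4 - 2*x*y^2*z + x^2*y + 3*y*z^2 + x*z - y
tr(b^-1 a b a b^2 a^-1 b a) = tr(a b a b^2 a^-1 b a) tr(b) - tr(a b a b^2 a^-1 b a b)  (eliminate b^-1) = x^2*y^3*z^2 - x^3*y^2*z - x*y^4*z - 2*x*y^2*z^3 + x^2*y*z^2 + y^3*z^2 + y*z^4 + 4*x*y^2*z - 3*y*z^2 - x*z - y
use: tr(b^-1 a b a b^2 a^-1 b a^-1) = tr(b^-1 a b a b^2 a^-1 b) tr(a) - tr(b^-1 a b a b^2 a^-1 b a)  (eliminate a^-1) = -x^2*y^3*z^2 + x^3*y^2*z + x*y^4*z + 2*x*y^2*z^3 - x^2*y*z^2 - y^3*z^2 - y*z^4 - 3*x*y^2*z - x^2*y + 3*y*z^2 + y
tr(b^2 a^-1 b a^-2 b^-1 a b a) = tr(b^-1 a b a b^2 a^-1 b a^-1) tr(a) - tr(b^-1 a b a b^2 a^-1 b)  (eliminate a^-1) = -x^3*y^3*z^2 + x^4*y^2*z + x^2*y^4*z + 2*x^2*y^2*z^3 - x^3*y*z^2 - x*y^3*z^2 - x*y*z^4 - 3*x^2*y^2*z - x^3*y + 3*x*y*z^2 - y^2*z + 2*x*y + z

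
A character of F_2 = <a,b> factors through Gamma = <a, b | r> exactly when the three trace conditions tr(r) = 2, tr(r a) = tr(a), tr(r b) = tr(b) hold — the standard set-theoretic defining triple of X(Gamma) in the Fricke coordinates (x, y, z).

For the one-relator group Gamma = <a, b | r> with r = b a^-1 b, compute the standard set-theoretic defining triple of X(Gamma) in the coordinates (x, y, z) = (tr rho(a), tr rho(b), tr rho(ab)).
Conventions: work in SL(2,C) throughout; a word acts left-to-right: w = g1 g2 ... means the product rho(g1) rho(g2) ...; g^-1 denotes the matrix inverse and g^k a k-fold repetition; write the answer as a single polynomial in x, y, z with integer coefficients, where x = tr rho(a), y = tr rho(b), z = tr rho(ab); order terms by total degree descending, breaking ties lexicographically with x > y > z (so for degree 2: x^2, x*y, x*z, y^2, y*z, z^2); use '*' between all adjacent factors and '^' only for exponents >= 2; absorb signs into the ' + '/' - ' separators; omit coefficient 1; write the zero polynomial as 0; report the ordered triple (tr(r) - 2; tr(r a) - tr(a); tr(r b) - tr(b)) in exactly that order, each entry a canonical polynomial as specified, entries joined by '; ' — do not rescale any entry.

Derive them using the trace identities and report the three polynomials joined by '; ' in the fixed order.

x*y^2 - y*z - x - 2; x*y*z - x^2 - z^2 - x + 2; x*y^3 - y^2*z - 2*x*y - y + z

reduce: trace(b^2) = trace(b)*trace(b) - trace(1) = y^2 - 2
so trace(b^2 a) = trace(b)*trace(a b) - trace(a) = y*z - x
trace(b a^-1 b) = trace(b^2)*trace(a) - trace(b^2 a) = x*y^2 - y*z - x
trace(b a b a) = trace(a b)*trace(a b) - trace(1)   [split at repeated a] = z^2 - 2
so trace(b a^-1 b a) = trace(b a b)*trace(a) - trace(b a b a) = x*y*z - x^2 - z^2 + 2
so trace(b^3) = trace(b)*trace(b^2) - trace(b) = y^3 - 3*y
trace(b^3 a) = trace(b)*trace(b a b) - trace(b a) = y^2*z - x*y - z
trace(b a^-1 b^2) = trace(b^3)*trace(a) - trace(b^3 a) = x*y^3 - y^2*z - 2*x*y + z
assemble the triple (trace(r) - 2; trace(r a) - x; trace(r b) - y)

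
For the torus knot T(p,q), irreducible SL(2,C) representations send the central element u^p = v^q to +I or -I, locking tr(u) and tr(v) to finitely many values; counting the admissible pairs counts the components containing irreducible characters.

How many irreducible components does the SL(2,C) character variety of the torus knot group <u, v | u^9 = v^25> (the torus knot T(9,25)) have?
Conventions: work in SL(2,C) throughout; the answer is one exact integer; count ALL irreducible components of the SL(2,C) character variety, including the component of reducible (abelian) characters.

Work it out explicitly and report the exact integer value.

In the torus knot group T(9,25), u^9 = v^25 is central, so an irreducible representation sends it to +I or -I (Schur).
So on each irreducible component the traces are pinned: tr(u) = 2*cos(pi*alpha/9) with 1 <= alpha <= 8, tr(v) = 2*cos(pi*beta/25) with 1 <= beta <= 24.
The two central values (-1)^alpha I and (-1)^beta I must be the same matrix, so alpha and beta share a parity.
Counting: 4 odd alphas x 12 odd betas + 4 even alphas x 12 even betas = 48 + 48 = 96.
components with irreducible characters: 96; plus the single component of reducible (abelian) characters: total 97.

97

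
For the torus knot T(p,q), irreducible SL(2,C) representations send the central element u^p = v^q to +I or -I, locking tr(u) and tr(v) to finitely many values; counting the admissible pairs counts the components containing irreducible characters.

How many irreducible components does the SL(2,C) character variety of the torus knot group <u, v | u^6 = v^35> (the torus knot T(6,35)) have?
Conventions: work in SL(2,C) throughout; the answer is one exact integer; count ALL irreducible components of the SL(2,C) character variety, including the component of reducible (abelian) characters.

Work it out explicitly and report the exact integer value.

86

For T(6,35): irreducibility forces the central element u^6 = v^35 to one of +I, -I.
On an irreducible component, tr(u) is locked at 2*cos(pi*alpha/6) for some alpha in 1..5, and tr(v) at 2*cos(pi*beta/35) for some beta in 1..34.
u^6 = (-1)^alpha I and v^35 = (-1)^beta I must agree, so alpha and beta have equal parity.
Counting: 3 odd alphas x 17 odd betas + 2 even alphas x 17 even betas = 51 + 34 = 85.
That is 85 components of irreducible characters, and with the reducible (abelian) component the total is 86.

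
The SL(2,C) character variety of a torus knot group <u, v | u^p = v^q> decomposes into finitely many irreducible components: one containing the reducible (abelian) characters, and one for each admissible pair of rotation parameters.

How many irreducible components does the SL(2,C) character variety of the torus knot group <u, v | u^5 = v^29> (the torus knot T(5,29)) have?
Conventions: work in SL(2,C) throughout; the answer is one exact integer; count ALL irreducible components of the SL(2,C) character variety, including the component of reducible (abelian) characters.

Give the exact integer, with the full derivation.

Gamma = < u, v | u^5 = v^29 > (torus knot T(5,29)); the central element u^5 = v^29 acts as +I or -I in any irreducible SL(2,C) representation.
On an irreducible component, tr(u) is locked at 2*cos(pi*alpha/5) for some alpha in 1..4, and tr(v) at 2*cos(pi*beta/29) for some beta in 1..28.
Consistency of u^5 = (-1)^alpha I with v^29 = (-1)^beta I forces alpha = beta (mod 2).
Counting: 2 odd alphas x 14 odd betas + 2 even alphas x 14 even betas = 28 + 28 = 56.
That is 56 components of irreducible characters, and with the reducible (abelian) component the total is 57.

57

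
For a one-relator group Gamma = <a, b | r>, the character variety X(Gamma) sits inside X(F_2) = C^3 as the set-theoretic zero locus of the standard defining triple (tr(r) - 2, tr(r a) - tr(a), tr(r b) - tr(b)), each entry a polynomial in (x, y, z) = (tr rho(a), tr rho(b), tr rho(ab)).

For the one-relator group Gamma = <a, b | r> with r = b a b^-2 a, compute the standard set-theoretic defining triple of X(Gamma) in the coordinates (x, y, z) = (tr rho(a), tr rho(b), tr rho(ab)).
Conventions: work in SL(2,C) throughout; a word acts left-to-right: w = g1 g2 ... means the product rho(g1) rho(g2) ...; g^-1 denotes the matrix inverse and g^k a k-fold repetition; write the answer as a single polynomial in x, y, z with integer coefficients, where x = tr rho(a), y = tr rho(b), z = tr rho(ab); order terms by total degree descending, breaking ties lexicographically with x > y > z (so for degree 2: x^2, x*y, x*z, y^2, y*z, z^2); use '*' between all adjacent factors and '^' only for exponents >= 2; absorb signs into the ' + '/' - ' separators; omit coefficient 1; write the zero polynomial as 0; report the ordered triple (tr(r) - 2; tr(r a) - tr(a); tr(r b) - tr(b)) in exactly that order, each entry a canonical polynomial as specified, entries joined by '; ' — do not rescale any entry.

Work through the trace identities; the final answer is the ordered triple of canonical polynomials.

x*y^2*z - y^3 - y*z^2 - x*z + 3*y - 2; x^2*y^2*z - x*y^3 - x*y*z^2 - x^2*z + 2*x*y - x + z; x*y^3*z - x^2*y^2 - y^4 - y^2*z^2 + x^2 + 4*y^2 - y - 2

next, tr(a b a) = tr(a) * tr(b a) - tr(b)   [square of a] = x*z - y
next, tr(a b a b) = tr(b a) * tr(b a) - tr(1)   [split at a repeated b] = z^2 - 2
next, tr(a b a b^-1) = tr(a b a) * tr(b) - tr(a b a b)   [inverse elimination on b] = x*y*z - y^2 - z^2 + 2
tr(b a b^-2 a) = tr(a b a b^-1) * tr(b) - tr(a b a)   [inverse elimination on b] = x*y^2*z - y^3 - y*z^2 - x*z + 3*y
and tr(a^2 b a) = tr(a) * tr(b a^2) - tr(b a)   [square of a] = x^2*z - x*y - z
tr(b a b) = tr(b) * tr(a b) - tr(a)   [square of b] = y*z - x
tr(a^2 b a b) = tr(a) * tr(b a b a) - tr(b a b)   [square of a] = x*z^2 - y*z - x
tr(a^2 b a b^-1) = tr(a^2 b a) * tr(b) - tr(a^2 b a b)   [inverse elimination on b] = x^2*y*z - x*y^2 - x*z^2 + x
next, tr(b a b^-2 a^2) = tr(a^2 b a b^-1) * tr(b) - tr(a^2 b a)   [inverse elimination on b] = x^2*y^2*z - x*y^3 - x*y*z^2 - x^2*z + 2*x*y + z
tr(a^2) = tr(a) * tr(a) - tr(1) = x^2 - 2
and tr(a b^2 a) = tr(b) * tr(a^2 b) - tr(a^2) = x*y*z - x^2 - y^2 + 2
tr(a b^2 a b) = tr(b) * tr(a b a b) - tr(a b a) = y*z^2 - x*z - y
and tr(a b^2 a b^-1) = tr(a b^2 a) * tr(b) - tr(a b^2 a b) = x*y^2*z - x^2*y - y^3 - y*z^2 + x*z + 3*y
and tr(b a b^-2 a b) = tr(a b^2 a b^-1) * tr(b) - tr(a b^2 a) = x*y^3*z - x^2*y^2 - y^4 - y^2*z^2 + x^2 + 4*y^2 - 2
assemble the triple (tr(r) - 2; tr(r a) - x; tr(r b) - y)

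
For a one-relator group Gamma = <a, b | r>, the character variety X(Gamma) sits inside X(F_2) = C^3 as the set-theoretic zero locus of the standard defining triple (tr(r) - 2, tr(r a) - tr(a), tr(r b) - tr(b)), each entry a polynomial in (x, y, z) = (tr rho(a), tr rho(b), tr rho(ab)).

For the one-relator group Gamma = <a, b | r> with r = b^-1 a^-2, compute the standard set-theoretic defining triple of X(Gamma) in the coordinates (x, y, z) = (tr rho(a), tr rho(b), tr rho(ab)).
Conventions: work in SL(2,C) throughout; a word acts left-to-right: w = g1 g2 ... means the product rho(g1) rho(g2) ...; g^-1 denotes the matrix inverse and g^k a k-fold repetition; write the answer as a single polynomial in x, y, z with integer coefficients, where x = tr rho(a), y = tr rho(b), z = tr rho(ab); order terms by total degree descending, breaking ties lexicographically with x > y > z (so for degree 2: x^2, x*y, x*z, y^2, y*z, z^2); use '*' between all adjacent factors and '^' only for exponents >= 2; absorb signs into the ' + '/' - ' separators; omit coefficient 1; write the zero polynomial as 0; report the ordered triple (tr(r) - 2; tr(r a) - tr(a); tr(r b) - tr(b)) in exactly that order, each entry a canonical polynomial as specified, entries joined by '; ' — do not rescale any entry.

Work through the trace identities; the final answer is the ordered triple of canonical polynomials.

trace(a^-1) = trace(a) = x
trace(a^-1 b) = trace(b) * trace(a) - trace(b a)   [inverse elimination on a] = x*y - z
trace(a^-1 b^-1) = trace(a^-1) * trace(b) - trace(a^-1 b)   [inverse elimination on b] = z
trace(b^-1 a^-2) = trace(a^-1 b^-1) * trace(a) - trace(a^-1 b^-1 a)   [inverse elimination on a] = x*z - y
trace(a^-2) = trace(a^-1) * trace(a) - trace(1) = x^2 - 2
assemble the triple (trace(r) - 2; trace(r a) - x; trace(r b) - y)

x*z - y - 2; -x + z; x^2 - y - 2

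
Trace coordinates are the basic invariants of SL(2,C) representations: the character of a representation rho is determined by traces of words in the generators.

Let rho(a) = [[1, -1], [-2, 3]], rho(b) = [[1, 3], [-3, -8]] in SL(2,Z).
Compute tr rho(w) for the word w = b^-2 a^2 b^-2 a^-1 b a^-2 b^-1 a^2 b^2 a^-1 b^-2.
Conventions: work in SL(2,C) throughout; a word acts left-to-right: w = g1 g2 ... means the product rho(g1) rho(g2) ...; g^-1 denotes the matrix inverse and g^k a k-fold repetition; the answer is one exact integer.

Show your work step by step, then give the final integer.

rho(b^-1) = [[-8, -3], [3, 1]]
... * rho(b^-1) = [[-8, -3], [3, 1]]  ->  [[55, 21], [-21, -8]]
... * rho(a) = [[1, -1], [-2, 3]]  ->  [[13, 8], [-5, -3]]
... * rho(a) = [[1, -1], [-2, 3]]  ->  [[-3, 11], [1, -4]]
... * rho(b^-1) = [[-8, -3], [3, 1]]  ->  [[57, 20], [-20, -7]]
... * rho(b^-1) = [[-8, -3], [3, 1]]  ->  [[-396, -151], [139, 53]]
... * rho(a^-1) = [[3, 1], [2, 1]]  ->  [[-1490, -547], [523, 192]]
... * rho(b) = [[1, 3], [-3, -8]]  ->  [[151, -94], [-53, 33]]
... * rho(a^-1) = [[3, 1], [2, 1]]  ->  [[265, 57], [-93, -20]]
... * rho(a^-1) = [[3, 1], [2, 1]]  ->  [[909, 322], [-319, -113]]
... * rho(b^-1) = [[-8, -3], [3, 1]]  ->  [[-6306, -2405], [2213, 844]]
... * rho(a) = [[1, -1], [-2, 3]]  ->  [[-1496, -909], [525, 319]]
... * rho(a) = [[1, -1], [-2, 3]]  ->  [[322, -1231], [-113, 432]]
... * rho(b) = [[1, 3], [-3, -8]]  ->  [[4015, 10814], [-1409, -3795]]
... * rho(b) = [[1, 3], [-3, -8]]  ->  [[-28427, -74467], [9976, 26133]]
... * rho(a^-1) = [[3, 1], [2, 1]]  ->  [[-234215, -102894], [82194, 36109]]
... * rho(b^-1) = [[-8, -3], [3, 1]]  ->  [[1565038, 599751], [-549225, -210473]]
... * rho(b^-1) = [[-8, -3], [3, 1]]  ->  [[-10721051, -4095363], [3762381, 1437202]]
tr = -10721051 + 1437202 = -9283849

-9283849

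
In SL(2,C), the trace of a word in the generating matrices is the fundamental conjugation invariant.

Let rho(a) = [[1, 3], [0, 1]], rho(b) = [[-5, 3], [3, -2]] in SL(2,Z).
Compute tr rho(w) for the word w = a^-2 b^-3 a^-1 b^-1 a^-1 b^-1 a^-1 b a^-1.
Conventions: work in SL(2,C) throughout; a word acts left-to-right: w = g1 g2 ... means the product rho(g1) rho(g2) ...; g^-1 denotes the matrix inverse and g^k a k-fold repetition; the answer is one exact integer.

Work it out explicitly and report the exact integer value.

-35647

rho(a^-1) = [[1, -3], [0, 1]]
... * rho(a^-1) = [[1, -3], [0, 1]]  ->  [[1, -6], [0, 1]]
... * rho(b^-1) = [[-2, -3], [-3, -5]]  ->  [[16, 27], [-3, -5]]
... * rho(b^-1) = [[-2, -3], [-3, -5]]  ->  [[-113, -183], [21, 34]]
... * rho(b^-1) = [[-2, -3], [-3, -5]]  ->  [[775, 1254], [-144, -233]]
... * rho(a^-1) = [[1, -3], [0, 1]]  ->  [[775, -1071], [-144, 199]]
... * rho(b^-1) = [[-2, -3], [-3, -5]]  ->  [[1663, 3030], [-309, -563]]
... * rho(a^-1) = [[1, -3], [0, 1]]  ->  [[1663, -1959], [-309, 364]]
... * rho(b^-1) = [[-2, -3], [-3, -5]]  ->  [[2551, 4806], [-474, -893]]
... * rho(a^-1) = [[1, -3], [0, 1]]  ->  [[2551, -2847], [-474, 529]]
... * rho(b) = [[-5, 3], [3, -2]]  ->  [[-21296, 13347], [3957, -2480]]
... * rho(a^-1) = [[1, -3], [0, 1]]  ->  [[-21296, 77235], [3957, -14351]]
tr = -21296 + -14351 = -35647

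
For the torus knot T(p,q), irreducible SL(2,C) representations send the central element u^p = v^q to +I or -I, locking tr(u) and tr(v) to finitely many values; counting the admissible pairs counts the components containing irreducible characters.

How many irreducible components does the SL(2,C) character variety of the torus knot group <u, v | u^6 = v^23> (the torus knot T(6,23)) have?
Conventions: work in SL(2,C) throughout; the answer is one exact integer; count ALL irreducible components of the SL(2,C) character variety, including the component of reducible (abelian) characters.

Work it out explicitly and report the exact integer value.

56

Gamma = < u, v | u^6 = v^23 > (torus knot T(6,23)); the central element u^6 = v^23 acts as +I or -I in any irreducible SL(2,C) representation.
So on each irreducible component the traces are pinned: tr(u) = 2*cos(pi*alpha/6) with 1 <= alpha <= 5, tr(v) = 2*cos(pi*beta/23) with 1 <= beta <= 22.
Consistency of u^6 = (-1)^alpha I with v^23 = (-1)^beta I forces alpha = beta (mod 2).
Counting: 3 odd alphas x 11 odd betas + 2 even alphas x 11 even betas = 33 + 22 = 55.
components with irreducible characters: 55; plus the single component of reducible (abelian) characters: total 56.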